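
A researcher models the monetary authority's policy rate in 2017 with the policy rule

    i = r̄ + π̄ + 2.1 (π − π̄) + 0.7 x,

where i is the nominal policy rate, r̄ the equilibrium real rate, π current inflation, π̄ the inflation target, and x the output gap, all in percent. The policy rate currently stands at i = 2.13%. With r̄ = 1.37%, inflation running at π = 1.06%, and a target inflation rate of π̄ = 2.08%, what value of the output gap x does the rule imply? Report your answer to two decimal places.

1.17%

0.7 x = 2.13 − 1.37 − 2.08 − 2.1 × (1.06 − 2.08) = 0.822
x = 0.822 / 0.7 = 1.17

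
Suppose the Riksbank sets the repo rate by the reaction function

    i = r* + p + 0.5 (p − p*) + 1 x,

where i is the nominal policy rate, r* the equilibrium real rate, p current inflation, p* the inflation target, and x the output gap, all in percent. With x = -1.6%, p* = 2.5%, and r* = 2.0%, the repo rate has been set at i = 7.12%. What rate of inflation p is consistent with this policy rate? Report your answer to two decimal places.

Collecting p: i = r* + (1 + 0.5) p − 0.5 p* + 1 x
1.5 p = 7.12 − 2.0 + 0.5 × 2.5 − 1 × (-1.6) = 7.97
p = 7.97 / 1.5 = 5.31

5.31%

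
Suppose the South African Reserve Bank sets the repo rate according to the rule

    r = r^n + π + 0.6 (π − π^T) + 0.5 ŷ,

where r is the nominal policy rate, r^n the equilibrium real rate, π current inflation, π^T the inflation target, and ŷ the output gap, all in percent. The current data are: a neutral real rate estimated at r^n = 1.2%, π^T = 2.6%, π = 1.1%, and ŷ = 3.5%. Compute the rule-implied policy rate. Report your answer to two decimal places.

r = 1.2 + 1.1 + 0.6 × (1.1 − 2.6) + 0.5 × 3.5
   = 1.2 + 1.1 − 0.9 + 1.75 = 3.15

3.15%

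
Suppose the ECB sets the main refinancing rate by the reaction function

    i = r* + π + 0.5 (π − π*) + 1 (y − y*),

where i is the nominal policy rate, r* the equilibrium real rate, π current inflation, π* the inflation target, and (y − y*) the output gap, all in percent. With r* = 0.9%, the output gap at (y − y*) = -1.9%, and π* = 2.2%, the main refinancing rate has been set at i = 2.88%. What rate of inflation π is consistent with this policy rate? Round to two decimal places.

Collecting π: i = r* + (1 + 0.5) π − 0.5 π* + 1 (y − y*)
1.5 π = 2.88 − 0.9 + 0.5 × 2.2 − 1 × (-1.9) = 4.98
π = 4.98 / 1.5 = 3.32

3.32%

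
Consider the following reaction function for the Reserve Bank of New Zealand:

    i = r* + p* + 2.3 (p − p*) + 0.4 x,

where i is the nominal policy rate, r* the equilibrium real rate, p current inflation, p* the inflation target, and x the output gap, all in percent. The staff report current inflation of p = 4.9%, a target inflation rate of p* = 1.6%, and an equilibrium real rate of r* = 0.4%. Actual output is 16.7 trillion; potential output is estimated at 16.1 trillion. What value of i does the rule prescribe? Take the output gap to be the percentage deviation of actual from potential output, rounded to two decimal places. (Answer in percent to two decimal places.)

Output gap = 100 × (16.7 − 16.1) / 16.1 = 3.73%.
i = 0.40 + 1.60 + 2.3 × (4.90 − 1.60) + 0.4 × 3.73
   = 0.40 + 1.6 + 7.59 + 1.492 = 11.08

11.08%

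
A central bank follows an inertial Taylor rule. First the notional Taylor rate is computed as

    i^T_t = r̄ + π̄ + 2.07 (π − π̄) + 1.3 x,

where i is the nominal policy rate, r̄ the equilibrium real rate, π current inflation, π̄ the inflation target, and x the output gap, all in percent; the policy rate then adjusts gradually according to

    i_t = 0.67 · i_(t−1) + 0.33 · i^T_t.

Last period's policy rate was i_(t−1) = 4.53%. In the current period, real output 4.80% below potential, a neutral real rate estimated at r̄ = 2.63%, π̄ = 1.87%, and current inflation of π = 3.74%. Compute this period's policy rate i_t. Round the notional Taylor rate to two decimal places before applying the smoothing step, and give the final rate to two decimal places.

Output 4.80% below potential → x = -4.80.
i^T_t = 2.63 + 1.87 + 2.07 × (3.74 − 1.87) + 1.3 × (-4.80)
   = 2.63 + 1.87 + 3.8709 − 6.24 = 2.13
i_t = 0.67 × 4.53 + 0.33 × 2.13 = 3.0351 + 0.7029 = 3.74

3.74%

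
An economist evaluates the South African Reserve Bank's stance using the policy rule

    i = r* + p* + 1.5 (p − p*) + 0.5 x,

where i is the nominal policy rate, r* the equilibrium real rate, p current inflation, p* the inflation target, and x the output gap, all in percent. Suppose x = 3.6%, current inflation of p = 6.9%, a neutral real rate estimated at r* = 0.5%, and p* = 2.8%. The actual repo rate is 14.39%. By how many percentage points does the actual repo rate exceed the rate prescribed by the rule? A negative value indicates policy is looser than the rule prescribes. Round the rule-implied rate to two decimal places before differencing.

3.14 pp

i = 0.5 + 2.8 + 1.5 × (6.9 − 2.8) + 0.5 × 3.6
   = 0.5 + 2.8 + 6.15 + 1.8 = 11.25
Deviation = 14.39 − 11.25 = 3.14 pp.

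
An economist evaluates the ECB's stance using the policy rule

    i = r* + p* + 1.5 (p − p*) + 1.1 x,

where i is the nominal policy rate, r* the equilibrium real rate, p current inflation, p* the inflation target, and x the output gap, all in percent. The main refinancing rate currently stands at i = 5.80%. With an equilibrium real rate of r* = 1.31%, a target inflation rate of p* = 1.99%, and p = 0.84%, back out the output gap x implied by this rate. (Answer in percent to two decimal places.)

3.84%

1.1 x = 5.80 − 1.31 − 1.99 − 1.5 × (0.84 − 1.99) = 4.225
x = 4.225 / 1.1 = 3.84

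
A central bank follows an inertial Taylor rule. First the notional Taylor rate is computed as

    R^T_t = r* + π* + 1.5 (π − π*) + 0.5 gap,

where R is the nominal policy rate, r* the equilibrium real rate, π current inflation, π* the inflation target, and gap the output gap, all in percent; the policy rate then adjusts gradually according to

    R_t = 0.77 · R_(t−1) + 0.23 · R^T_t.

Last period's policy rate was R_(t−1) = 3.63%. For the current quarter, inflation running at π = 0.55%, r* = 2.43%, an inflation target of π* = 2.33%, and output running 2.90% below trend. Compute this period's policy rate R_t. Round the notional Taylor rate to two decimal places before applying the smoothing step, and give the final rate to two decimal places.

2.94%

Output 2.90% below potential → gap = -2.90.
R^T_t = 2.43 + 2.33 + 1.5 × (0.55 − 2.33) + 0.5 × (-2.90)
   = 2.43 + 2.33 − 2.67 − 1.45 = 0.64
R_t = 0.77 × 3.63 + 0.23 × 0.64 = 2.7951 + 0.1472 = 2.94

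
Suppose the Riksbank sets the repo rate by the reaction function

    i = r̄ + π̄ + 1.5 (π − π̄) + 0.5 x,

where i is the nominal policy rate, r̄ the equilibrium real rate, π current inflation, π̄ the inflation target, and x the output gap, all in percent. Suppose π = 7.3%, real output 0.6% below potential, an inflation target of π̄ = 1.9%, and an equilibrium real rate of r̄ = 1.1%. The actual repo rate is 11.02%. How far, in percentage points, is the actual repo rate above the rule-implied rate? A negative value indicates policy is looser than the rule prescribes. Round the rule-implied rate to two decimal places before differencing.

0.22 pp

Output 0.6% below potential → x = -0.6.
i = 1.1 + 1.9 + 1.5 × (7.3 − 1.9) + 0.5 × (-0.6)
   = 1.1 + 1.9 + 8.1 − 0.3 = 10.80
Deviation = 11.02 − 10.80 = 0.22 pp.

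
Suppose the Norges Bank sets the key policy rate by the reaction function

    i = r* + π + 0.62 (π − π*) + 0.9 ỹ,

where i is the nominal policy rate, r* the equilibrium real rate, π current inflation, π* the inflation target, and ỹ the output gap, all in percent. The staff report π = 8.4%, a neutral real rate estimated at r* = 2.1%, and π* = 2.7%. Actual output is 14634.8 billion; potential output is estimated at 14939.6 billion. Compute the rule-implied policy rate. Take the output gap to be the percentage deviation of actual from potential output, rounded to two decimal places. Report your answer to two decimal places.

12.20%

Output gap = 100 × (14634.8 − 14939.6) / 14939.6 = -2.04%.
i = 2.10 + 8.40 + 0.62 × (8.40 − 2.70) + 0.9 × (-2.04)
   = 2.10 + 8.4 + 3.534 − 1.836 = 12.20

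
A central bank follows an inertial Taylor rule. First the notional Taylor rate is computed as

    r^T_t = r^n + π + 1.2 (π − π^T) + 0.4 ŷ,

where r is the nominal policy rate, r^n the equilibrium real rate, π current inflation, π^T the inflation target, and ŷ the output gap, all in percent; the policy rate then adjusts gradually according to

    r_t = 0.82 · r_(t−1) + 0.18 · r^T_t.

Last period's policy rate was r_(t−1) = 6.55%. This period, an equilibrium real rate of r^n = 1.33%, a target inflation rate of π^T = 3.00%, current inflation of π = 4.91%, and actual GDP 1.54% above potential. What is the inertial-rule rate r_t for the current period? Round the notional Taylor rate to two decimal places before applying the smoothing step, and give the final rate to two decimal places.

7.02%

Output 1.54% above potential → ŷ = 1.54.
r^T_t = 1.33 + 4.91 + 1.2 × (4.91 − 3.00) + 0.4 × 1.54
   = 1.33 + 4.91 + 2.292 + 0.616 = 9.15
r_t = 0.82 × 6.55 + 0.18 × 9.15 = 5.371 + 1.647 = 7.02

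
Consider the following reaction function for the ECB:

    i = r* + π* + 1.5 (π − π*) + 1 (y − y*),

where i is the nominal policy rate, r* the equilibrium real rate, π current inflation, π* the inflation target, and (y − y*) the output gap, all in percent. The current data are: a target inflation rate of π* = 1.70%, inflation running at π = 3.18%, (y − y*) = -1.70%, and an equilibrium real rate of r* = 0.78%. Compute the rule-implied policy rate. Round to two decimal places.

i = 0.78 + 1.70 + 1.5 × (3.18 − 1.70) + 1 × (-1.70)
   = 0.78 + 1.7 + 2.22 − 1.7 = 3.00

3.00%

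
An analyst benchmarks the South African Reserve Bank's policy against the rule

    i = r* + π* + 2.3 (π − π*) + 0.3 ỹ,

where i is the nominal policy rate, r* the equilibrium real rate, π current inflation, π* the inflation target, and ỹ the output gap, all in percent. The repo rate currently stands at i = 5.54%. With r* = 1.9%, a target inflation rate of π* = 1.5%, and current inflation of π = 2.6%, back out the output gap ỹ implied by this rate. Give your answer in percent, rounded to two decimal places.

0.3 ỹ = 5.54 − 1.9 − 1.5 − 2.3 × (2.6 − 1.5) = -0.39
ỹ = -0.39 / 0.3 = -1.30

-1.30%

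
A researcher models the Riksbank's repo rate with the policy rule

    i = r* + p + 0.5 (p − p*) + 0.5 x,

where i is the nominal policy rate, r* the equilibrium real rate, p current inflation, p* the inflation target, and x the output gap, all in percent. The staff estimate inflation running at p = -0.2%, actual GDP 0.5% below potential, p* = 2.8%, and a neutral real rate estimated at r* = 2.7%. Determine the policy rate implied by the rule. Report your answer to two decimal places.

0.75%

Output 0.5% below potential → x = -0.5.
i = 2.7 + (-0.2) + 0.5 × (-0.2 − 2.8) + 0.5 × (-0.5)
   = 2.7 − 0.2 − 1.5 − 0.25 = 0.75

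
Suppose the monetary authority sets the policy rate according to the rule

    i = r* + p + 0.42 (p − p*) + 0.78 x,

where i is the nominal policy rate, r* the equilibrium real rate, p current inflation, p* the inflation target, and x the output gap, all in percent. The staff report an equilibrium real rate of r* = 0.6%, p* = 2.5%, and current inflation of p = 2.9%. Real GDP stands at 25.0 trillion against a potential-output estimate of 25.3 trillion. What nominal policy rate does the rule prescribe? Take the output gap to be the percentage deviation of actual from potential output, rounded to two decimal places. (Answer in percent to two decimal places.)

Output gap = 100 × (25.0 − 25.3) / 25.3 = -1.19%.
i = 0.60 + 2.90 + 0.42 × (2.90 − 2.50) + 0.78 × (-1.19)
   = 0.60 + 2.9 + 0.168 − 0.9282 = 2.74

2.74%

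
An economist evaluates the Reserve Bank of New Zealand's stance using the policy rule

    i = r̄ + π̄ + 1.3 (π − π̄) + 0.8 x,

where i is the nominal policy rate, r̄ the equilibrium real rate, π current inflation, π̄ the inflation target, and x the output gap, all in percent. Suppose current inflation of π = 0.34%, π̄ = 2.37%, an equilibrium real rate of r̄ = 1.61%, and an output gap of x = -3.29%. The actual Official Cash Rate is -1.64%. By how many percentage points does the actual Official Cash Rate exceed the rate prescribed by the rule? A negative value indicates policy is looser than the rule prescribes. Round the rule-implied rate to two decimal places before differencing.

i = 1.61 + 2.37 + 1.3 × (0.34 − 2.37) + 0.8 × (-3.29)
   = 1.61 + 2.37 − 2.639 − 2.632 = -1.29
Deviation = -1.64 − (-1.29) = -0.35 pp.

-0.35 pp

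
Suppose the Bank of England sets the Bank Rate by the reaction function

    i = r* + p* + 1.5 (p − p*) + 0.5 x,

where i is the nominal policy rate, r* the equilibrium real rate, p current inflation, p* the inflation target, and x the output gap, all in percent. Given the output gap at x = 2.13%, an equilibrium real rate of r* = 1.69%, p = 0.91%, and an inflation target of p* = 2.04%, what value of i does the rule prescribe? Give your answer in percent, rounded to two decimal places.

3.10%

i = 1.69 + 2.04 + 1.5 × (0.91 − 2.04) + 0.5 × 2.13
   = 1.69 + 2.04 − 1.695 + 1.065 = 3.10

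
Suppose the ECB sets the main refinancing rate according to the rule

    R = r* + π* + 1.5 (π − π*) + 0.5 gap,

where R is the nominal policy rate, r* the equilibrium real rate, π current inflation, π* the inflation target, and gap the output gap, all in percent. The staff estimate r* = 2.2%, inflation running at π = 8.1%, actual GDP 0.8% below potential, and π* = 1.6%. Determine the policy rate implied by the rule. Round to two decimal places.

Output 0.8% below potential → gap = -0.8.
R = 2.2 + 1.6 + 1.5 × (8.1 − 1.6) + 0.5 × (-0.8)
   = 2.2 + 1.6 + 9.75 − 0.4 = 13.15

13.15%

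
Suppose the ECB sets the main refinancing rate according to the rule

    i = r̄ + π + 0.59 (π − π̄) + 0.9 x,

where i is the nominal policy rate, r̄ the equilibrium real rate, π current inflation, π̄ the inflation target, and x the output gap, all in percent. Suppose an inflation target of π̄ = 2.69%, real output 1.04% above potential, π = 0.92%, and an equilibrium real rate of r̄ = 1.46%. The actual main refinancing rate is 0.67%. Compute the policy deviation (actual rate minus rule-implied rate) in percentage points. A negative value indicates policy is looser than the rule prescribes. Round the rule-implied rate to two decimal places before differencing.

-1.60 pp

Output 1.04% above potential → x = 1.04.
i = 1.46 + 0.92 + 0.59 × (0.92 − 2.69) + 0.9 × 1.04
   = 1.46 + 0.92 − 1.0443 + 0.936 = 2.27
Deviation = 0.67 − 2.27 = -1.60 pp.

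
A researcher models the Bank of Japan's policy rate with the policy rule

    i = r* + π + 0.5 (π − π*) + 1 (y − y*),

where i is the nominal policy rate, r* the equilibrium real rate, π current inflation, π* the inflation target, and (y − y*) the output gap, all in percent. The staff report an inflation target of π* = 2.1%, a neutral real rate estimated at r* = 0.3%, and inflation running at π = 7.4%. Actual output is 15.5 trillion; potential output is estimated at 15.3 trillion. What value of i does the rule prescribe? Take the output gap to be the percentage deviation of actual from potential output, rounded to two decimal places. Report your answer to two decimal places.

Output gap = 100 × (15.5 − 15.3) / 15.3 = 1.31%.
i = 0.30 + 7.40 + 0.5 × (7.40 − 2.10) + 1 × 1.31
   = 0.30 + 7.4 + 2.65 + 1.31 = 11.66

11.66%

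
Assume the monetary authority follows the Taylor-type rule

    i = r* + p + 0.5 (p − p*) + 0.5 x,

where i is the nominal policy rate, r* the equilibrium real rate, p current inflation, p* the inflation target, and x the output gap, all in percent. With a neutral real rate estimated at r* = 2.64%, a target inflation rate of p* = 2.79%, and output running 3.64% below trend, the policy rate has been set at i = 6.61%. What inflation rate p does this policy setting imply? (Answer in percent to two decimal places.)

Output 3.64% below potential → x = -3.64.
Collecting p: i = r* + (1 + 0.5) p − 0.5 p* + 0.5 x
1.5 p = 6.61 − 2.64 + 0.5 × 2.79 − 0.5 × (-3.64) = 7.185
p = 7.185 / 1.5 = 4.79

4.79%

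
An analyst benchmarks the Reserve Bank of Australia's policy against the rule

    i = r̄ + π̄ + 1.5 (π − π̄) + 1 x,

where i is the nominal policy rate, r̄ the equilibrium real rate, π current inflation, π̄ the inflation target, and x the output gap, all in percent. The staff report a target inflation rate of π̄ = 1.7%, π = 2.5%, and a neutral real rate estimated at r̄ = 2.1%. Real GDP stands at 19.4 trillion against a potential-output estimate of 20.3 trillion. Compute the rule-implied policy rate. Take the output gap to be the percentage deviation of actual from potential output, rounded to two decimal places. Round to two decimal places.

Output gap = 100 × (19.4 − 20.3) / 20.3 = -4.43%.
i = 2.10 + 1.70 + 1.5 × (2.50 − 1.70) + 1 × (-4.43)
   = 2.10 + 1.7 + 1.2 − 4.43 = 0.57

0.57%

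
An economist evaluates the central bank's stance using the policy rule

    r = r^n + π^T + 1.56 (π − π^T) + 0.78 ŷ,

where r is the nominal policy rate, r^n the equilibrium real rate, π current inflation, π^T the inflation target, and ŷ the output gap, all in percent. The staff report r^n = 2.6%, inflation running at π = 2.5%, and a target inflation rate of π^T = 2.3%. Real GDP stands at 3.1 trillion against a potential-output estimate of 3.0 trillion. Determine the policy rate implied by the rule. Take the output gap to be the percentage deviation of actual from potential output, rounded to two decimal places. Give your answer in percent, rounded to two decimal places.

7.81%

Output gap = 100 × (3.1 − 3.0) / 3.0 = 3.33%.
r = 2.60 + 2.30 + 1.56 × (2.50 − 2.30) + 0.78 × 3.33
   = 2.60 + 2.3 + 0.312 + 2.5974 = 7.81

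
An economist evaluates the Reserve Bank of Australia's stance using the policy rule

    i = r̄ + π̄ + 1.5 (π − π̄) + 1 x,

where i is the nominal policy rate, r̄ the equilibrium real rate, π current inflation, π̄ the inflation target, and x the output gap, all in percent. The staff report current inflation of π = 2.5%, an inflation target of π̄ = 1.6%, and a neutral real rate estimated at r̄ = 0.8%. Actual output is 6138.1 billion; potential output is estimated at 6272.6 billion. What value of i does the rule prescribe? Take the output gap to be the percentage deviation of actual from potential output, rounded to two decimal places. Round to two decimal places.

Output gap = 100 × (6138.1 − 6272.6) / 6272.6 = -2.14%.
i = 0.80 + 1.60 + 1.5 × (2.50 − 1.60) + 1 × (-2.14)
   = 0.80 + 1.6 + 1.35 − 2.14 = 1.61

1.61%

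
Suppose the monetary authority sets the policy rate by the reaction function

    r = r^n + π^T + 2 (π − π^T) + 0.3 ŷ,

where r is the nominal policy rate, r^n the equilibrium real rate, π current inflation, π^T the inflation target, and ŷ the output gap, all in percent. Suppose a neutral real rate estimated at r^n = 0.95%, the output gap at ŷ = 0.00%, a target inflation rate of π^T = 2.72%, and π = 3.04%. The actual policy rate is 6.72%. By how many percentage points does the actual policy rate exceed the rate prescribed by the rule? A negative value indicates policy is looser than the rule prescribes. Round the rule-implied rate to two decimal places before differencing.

2.41 pp

r = 0.95 + 2.72 + 2 × (3.04 − 2.72) + 0.3 × 0.00
   = 0.95 + 2.72 + 0.64 + 0 = 4.31
Deviation = 6.72 − 4.31 = 2.41 pp.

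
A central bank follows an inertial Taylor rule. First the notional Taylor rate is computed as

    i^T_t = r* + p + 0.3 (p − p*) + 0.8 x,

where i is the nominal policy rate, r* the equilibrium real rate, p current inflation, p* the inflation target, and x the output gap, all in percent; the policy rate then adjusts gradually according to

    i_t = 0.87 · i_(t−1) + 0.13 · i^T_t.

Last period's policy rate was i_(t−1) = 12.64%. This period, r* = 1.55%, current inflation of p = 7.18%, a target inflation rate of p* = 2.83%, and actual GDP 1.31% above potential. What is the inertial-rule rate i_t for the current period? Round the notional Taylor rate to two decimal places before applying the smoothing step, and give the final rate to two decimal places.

12.44%

Output 1.31% above potential → x = 1.31.
i^T_t = 1.55 + 7.18 + 0.3 × (7.18 − 2.83) + 0.8 × 1.31
   = 1.55 + 7.18 + 1.305 + 1.048 = 11.08
i_t = 0.87 × 12.64 + 0.13 × 11.08 = 10.9968 + 1.4404 = 12.44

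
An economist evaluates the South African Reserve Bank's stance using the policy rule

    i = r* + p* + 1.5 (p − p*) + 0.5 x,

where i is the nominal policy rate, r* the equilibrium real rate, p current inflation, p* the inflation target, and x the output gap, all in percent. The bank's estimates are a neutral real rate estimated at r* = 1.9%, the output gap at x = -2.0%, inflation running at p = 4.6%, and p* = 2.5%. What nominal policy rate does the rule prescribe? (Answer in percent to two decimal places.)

i = 1.9 + 2.5 + 1.5 × (4.6 − 2.5) + 0.5 × (-2.0)
   = 1.9 + 2.5 + 3.15 − 1 = 6.55

6.55%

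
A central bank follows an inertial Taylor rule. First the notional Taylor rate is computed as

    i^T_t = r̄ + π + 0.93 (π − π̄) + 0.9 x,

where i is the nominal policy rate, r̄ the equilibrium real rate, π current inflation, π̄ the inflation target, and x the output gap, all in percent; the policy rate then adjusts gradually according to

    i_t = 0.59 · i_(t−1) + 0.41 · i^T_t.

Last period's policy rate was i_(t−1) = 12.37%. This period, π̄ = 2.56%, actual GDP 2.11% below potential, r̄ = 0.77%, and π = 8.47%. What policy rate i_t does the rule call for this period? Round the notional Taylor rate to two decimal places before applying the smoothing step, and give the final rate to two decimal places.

12.56%

Output 2.11% below potential → x = -2.11.
i^T_t = 0.77 + 8.47 + 0.93 × (8.47 − 2.56) + 0.9 × (-2.11)
   = 0.77 + 8.47 + 5.4963 − 1.899 = 12.84
i_t = 0.59 × 12.37 + 0.41 × 12.84 = 7.2983 + 5.2644 = 12.56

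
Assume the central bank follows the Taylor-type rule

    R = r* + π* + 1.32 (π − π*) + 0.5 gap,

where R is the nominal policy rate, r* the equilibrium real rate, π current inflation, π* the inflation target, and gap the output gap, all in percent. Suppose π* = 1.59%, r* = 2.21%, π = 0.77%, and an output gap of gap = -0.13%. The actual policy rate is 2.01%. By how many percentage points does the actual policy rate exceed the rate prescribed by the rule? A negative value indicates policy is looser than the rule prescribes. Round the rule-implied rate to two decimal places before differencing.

-0.64 pp

R = 2.21 + 1.59 + 1.32 × (0.77 − 1.59) + 0.5 × (-0.13)
   = 2.21 + 1.59 − 1.0824 − 0.065 = 2.65
Deviation = 2.01 − 2.65 = -0.64 pp.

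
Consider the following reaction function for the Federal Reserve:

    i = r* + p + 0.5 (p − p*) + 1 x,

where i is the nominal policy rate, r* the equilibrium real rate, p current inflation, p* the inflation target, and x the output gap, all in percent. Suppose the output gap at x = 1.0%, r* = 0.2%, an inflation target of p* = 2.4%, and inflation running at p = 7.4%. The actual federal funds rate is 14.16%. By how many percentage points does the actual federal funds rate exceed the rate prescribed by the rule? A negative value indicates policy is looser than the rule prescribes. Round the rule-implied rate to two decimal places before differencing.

3.06 pp

i = 0.2 + 7.4 + 0.5 × (7.4 − 2.4) + 1 × 1.0
   = 0.2 + 7.4 + 2.5 + 1 = 11.10
Deviation = 14.16 − 11.10 = 3.06 pp.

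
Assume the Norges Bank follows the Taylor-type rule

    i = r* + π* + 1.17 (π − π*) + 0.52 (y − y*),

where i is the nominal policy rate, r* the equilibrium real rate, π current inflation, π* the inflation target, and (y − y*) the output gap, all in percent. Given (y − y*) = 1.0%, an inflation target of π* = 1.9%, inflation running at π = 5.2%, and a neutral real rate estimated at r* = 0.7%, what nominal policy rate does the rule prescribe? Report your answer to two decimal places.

i = 0.7 + 1.9 + 1.17 × (5.2 − 1.9) + 0.52 × 1.0
   = 0.7 + 1.9 + 3.861 + 0.52 = 6.98

6.98%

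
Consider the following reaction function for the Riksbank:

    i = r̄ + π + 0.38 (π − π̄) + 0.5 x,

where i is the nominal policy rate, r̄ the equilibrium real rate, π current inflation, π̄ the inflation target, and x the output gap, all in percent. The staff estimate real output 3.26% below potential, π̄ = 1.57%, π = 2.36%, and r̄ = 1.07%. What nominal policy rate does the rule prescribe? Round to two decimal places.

Output 3.26% below potential → x = -3.26.
i = 1.07 + 2.36 + 0.38 × (2.36 − 1.57) + 0.5 × (-3.26)
   = 1.07 + 2.36 + 0.3002 − 1.63 = 2.10

2.10%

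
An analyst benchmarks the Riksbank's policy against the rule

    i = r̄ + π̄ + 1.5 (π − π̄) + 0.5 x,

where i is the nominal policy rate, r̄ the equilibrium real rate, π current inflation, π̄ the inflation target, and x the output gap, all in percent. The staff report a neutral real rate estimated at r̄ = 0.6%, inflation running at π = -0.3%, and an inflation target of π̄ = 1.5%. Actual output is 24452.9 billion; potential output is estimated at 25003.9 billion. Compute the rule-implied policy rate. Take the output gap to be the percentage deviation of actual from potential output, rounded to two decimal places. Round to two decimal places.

-1.70%

Output gap = 100 × (24452.9 − 25003.9) / 25003.9 = -2.20%.
i = 0.60 + 1.50 + 1.5 × (-0.30 − 1.50) + 0.5 × (-2.20)
   = 0.60 + 1.5 − 2.7 − 1.1 = -1.70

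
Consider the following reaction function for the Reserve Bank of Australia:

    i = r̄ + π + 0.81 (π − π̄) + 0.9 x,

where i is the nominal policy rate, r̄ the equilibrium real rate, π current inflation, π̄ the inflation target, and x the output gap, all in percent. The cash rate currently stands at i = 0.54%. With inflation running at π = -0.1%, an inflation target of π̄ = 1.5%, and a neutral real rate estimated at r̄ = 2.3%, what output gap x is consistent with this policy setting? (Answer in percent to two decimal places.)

-0.40%

0.9 x = 0.54 − 2.3 − (-0.1) − 0.81 × ((-0.1) − 1.5) = -0.364
x = -0.364 / 0.9 = -0.40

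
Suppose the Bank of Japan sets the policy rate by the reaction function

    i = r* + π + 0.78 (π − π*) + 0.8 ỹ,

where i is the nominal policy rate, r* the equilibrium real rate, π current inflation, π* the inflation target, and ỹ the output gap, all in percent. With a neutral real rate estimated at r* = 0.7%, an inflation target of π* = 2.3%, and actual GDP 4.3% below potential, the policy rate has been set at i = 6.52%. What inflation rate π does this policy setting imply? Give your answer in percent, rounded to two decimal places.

6.21%

Output 4.3% below potential → ỹ = -4.3.
Collecting π: i = r* + (1 + 0.78) π − 0.78 π* + 0.8 ỹ
1.78 π = 6.52 − 0.7 + 0.78 × 2.3 − 0.8 × (-4.3) = 11.054
π = 11.054 / 1.78 = 6.21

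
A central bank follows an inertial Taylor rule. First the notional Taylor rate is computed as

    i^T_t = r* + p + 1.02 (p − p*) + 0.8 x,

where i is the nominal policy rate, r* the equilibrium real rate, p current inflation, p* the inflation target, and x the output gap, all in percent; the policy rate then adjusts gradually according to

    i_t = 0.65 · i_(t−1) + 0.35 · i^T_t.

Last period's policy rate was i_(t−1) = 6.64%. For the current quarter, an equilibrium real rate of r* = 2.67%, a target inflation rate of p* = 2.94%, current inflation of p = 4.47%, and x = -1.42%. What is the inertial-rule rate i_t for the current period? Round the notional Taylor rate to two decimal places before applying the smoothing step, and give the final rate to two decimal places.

6.96%

i^T_t = 2.67 + 4.47 + 1.02 × (4.47 − 2.94) + 0.8 × (-1.42)
   = 2.67 + 4.47 + 1.5606 − 1.136 = 7.56
i_t = 0.65 × 6.64 + 0.35 × 7.56 = 4.316 + 2.646 = 6.96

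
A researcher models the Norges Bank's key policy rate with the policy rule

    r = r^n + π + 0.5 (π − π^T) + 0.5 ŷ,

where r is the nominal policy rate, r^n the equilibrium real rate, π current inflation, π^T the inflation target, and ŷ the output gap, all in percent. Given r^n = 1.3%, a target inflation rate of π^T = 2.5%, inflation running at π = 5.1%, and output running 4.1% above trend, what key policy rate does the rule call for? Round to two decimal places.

Output 4.1% above potential → ŷ = 4.1.
r = 1.3 + 5.1 + 0.5 × (5.1 − 2.5) + 0.5 × 4.1
   = 1.3 + 5.1 + 1.3 + 2.05 = 9.75

9.75%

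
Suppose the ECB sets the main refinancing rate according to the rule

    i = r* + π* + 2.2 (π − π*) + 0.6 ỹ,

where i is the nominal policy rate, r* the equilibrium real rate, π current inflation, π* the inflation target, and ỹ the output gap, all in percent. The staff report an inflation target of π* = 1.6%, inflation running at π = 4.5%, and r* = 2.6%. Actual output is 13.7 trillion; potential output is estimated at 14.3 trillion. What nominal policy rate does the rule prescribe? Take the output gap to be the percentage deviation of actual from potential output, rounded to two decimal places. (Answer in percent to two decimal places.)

Output gap = 100 × (13.7 − 14.3) / 14.3 = -4.20%.
i = 2.60 + 1.60 + 2.2 × (4.50 − 1.60) + 0.6 × (-4.20)
   = 2.60 + 1.6 + 6.38 − 2.52 = 8.06

8.06%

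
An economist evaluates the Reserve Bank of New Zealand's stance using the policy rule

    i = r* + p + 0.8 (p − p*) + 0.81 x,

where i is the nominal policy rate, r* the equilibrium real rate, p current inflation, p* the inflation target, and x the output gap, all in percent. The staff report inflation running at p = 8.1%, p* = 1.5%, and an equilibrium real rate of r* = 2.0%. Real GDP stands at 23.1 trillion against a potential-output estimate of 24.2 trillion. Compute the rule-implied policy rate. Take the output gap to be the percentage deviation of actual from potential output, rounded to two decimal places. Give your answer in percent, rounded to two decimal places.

11.69%

Output gap = 100 × (23.1 − 24.2) / 24.2 = -4.55%.
i = 2.00 + 8.10 + 0.8 × (8.10 − 1.50) + 0.81 × (-4.55)
   = 2.00 + 8.1 + 5.28 − 3.6855 = 11.69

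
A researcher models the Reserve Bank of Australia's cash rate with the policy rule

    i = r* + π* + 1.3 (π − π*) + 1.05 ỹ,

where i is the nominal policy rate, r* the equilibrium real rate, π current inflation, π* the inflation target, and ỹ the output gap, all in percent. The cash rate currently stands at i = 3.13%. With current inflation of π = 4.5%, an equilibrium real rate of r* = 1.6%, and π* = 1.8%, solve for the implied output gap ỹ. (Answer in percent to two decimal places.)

-3.60%

1.05 ỹ = 3.13 − 1.6 − 1.8 − 1.3 × (4.5 − 1.8) = -3.78
ỹ = -3.78 / 1.05 = -3.60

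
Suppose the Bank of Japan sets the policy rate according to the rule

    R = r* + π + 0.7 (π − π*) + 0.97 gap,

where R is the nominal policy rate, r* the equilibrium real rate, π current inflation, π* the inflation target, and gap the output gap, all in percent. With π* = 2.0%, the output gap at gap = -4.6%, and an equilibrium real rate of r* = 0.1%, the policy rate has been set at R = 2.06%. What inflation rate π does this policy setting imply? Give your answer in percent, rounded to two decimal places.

4.60%

Collecting π: R = r* + (1 + 0.7) π − 0.7 π* + 0.97 gap
1.7 π = 2.06 − 0.1 + 0.7 × 2.0 − 0.97 × (-4.6) = 7.822
π = 7.822 / 1.7 = 4.60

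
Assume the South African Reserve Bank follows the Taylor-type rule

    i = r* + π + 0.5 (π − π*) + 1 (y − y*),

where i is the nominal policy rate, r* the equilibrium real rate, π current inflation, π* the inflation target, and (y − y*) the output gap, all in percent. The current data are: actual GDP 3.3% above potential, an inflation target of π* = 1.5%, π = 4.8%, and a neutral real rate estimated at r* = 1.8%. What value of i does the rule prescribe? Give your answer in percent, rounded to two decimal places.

Output 3.3% above potential → (y − y*) = 3.3.
i = 1.8 + 4.8 + 0.5 × (4.8 − 1.5) + 1 × 3.3
   = 1.8 + 4.8 + 1.65 + 3.3 = 11.55

11.55%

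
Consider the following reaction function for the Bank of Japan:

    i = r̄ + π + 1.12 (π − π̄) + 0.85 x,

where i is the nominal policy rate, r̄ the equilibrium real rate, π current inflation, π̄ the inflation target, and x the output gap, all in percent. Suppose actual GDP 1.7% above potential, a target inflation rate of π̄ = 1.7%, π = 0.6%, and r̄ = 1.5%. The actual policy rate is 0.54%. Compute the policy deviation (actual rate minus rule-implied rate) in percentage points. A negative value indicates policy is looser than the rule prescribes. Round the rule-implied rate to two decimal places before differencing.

Output 1.7% above potential → x = 1.7.
i = 1.5 + 0.6 + 1.12 × (0.6 − 1.7) + 0.85 × 1.7
   = 1.5 + 0.6 − 1.232 + 1.445 = 2.31
Deviation = 0.54 − 2.31 = -1.77 pp.

-1.77 pp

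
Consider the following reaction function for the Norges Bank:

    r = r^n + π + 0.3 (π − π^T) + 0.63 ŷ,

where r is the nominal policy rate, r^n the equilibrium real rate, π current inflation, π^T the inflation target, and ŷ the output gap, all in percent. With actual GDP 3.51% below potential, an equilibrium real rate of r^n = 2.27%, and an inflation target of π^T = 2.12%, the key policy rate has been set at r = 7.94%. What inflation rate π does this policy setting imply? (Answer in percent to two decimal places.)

6.55%

Output 3.51% below potential → ŷ = -3.51.
Collecting π: r = r^n + (1 + 0.3) π − 0.3 π^T + 0.63 ŷ
1.3 π = 7.94 − 2.27 + 0.3 × 2.12 − 0.63 × (-3.51) = 8.5173
π = 8.5173 / 1.3 = 6.55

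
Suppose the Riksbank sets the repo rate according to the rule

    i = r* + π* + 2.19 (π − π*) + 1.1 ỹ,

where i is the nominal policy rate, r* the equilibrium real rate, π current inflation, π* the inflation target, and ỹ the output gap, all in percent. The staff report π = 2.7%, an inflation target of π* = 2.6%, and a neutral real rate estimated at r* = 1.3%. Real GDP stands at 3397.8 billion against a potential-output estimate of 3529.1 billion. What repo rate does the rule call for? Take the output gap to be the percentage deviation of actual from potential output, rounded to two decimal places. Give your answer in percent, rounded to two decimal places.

0.03%

Output gap = 100 × (3397.8 − 3529.1) / 3529.1 = -3.72%.
i = 1.30 + 2.60 + 2.19 × (2.70 − 2.60) + 1.1 × (-3.72)
   = 1.30 + 2.6 + 0.219 − 4.092 = 0.03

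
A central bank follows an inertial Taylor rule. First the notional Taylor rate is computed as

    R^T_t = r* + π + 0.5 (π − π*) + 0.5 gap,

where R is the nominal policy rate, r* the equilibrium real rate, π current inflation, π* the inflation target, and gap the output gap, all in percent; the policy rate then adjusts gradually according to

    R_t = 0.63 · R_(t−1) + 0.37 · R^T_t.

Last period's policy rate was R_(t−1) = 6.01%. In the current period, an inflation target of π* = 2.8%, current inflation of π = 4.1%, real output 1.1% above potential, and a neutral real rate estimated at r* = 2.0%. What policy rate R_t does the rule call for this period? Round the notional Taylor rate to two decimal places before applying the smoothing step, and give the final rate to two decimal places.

6.49%

Output 1.1% above potential → gap = 1.1.
R^T_t = 2.0 + 4.1 + 0.5 × (4.1 − 2.8) + 0.5 × 1.1
   = 2.0 + 4.1 + 0.65 + 0.55 = 7.30
R_t = 0.63 × 6.01 + 0.37 × 7.30 = 3.7863 + 2.701 = 6.49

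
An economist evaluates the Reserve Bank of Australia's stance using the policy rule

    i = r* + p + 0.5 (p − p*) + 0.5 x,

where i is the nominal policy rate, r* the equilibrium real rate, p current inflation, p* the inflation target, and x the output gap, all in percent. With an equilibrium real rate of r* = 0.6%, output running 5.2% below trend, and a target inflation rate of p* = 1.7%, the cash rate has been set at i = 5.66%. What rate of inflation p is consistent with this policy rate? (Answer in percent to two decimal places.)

Output 5.2% below potential → x = -5.2.
Collecting p: i = r* + (1 + 0.5) p − 0.5 p* + 0.5 x
1.5 p = 5.66 − 0.6 + 0.5 × 1.7 − 0.5 × (-5.2) = 8.51
p = 8.51 / 1.5 = 5.67

5.67%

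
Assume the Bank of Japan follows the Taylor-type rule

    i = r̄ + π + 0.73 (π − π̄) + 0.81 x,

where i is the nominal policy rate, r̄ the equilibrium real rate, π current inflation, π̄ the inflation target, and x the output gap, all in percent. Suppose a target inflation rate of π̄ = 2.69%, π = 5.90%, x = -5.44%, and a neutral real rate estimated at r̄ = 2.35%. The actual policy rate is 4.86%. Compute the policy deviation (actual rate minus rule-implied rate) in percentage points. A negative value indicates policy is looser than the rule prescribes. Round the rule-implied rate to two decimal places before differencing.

i = 2.35 + 5.90 + 0.73 × (5.90 − 2.69) + 0.81 × (-5.44)
   = 2.35 + 5.9 + 2.3433 − 4.4064 = 6.19
Deviation = 4.86 − 6.19 = -1.33 pp.

-1.33 pp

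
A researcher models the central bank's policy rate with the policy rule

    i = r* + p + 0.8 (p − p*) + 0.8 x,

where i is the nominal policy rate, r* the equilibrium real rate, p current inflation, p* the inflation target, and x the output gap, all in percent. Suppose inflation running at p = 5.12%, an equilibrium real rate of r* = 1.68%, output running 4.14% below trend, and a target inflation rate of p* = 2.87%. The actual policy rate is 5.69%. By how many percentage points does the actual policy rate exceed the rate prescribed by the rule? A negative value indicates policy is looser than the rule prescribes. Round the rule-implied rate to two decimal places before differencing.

0.40 pp

Output 4.14% below potential → x = -4.14.
i = 1.68 + 5.12 + 0.8 × (5.12 − 2.87) + 0.8 × (-4.14)
   = 1.68 + 5.12 + 1.8 − 3.312 = 5.29
Deviation = 5.69 − 5.29 = 0.40 pp.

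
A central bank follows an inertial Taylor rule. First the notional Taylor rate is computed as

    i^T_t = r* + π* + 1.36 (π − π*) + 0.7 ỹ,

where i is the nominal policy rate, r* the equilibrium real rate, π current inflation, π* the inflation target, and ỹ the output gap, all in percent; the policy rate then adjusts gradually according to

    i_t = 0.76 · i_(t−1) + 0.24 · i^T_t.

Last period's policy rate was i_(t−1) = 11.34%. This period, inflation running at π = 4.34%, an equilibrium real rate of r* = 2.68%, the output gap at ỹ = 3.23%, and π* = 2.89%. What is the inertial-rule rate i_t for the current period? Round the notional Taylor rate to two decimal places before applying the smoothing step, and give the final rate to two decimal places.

10.97%

i^T_t = 2.68 + 2.89 + 1.36 × (4.34 − 2.89) + 0.7 × 3.23
   = 2.68 + 2.89 + 1.972 + 2.261 = 9.80
i_t = 0.76 × 11.34 + 0.24 × 9.80 = 8.6184 + 2.352 = 10.97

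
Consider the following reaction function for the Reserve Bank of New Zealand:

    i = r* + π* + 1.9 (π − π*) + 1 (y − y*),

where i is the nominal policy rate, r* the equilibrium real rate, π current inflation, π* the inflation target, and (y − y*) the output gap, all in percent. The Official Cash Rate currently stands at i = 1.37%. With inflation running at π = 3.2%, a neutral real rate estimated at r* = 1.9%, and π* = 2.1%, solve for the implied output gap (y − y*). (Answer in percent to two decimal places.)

-4.72%

1 (y − y*) = 1.37 − 1.9 − 2.1 − 1.9 × (3.2 − 2.1) = -4.72
(y − y*) = -4.72 / 1 = -4.72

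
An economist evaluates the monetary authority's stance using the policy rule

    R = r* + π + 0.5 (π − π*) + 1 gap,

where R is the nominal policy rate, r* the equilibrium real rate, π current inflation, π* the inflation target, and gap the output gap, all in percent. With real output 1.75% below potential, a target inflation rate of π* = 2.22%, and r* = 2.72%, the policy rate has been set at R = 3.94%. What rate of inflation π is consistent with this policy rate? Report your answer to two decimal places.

2.72%

Output 1.75% below potential → gap = -1.75.
Collecting π: R = r* + (1 + 0.5) π − 0.5 π* + 1 gap
1.5 π = 3.94 − 2.72 + 0.5 × 2.22 − 1 × (-1.75) = 4.08
π = 4.08 / 1.5 = 2.72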